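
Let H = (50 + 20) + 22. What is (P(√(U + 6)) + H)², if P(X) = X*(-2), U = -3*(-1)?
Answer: 7396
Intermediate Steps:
U = 3
P(X) = -2*X
H = 92 (H = 70 + 22 = 92)
(P(√(U + 6)) + H)² = (-2*√(3 + 6) + 92)² = (-2*√9 + 92)² = (-2*3 + 92)² = (-6 + 92)² = 86² = 7396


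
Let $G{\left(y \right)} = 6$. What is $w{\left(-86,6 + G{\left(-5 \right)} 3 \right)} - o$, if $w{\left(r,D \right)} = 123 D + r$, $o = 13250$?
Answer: $-10384$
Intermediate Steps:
$w{\left(r,D \right)} = r + 123 D$
$w{\left(-86,6 + G{\left(-5 \right)} 3 \right)} - o = \left(-86 + 123 \left(6 + 6 \cdot 3\right)\right) - 13250 = \left(-86 + 123 \left(6 + 18\right)\right) - 13250 = \left(-86 + 123 \cdot 24\right) - 13250 = \left(-86 + 2952\right) - 13250 = 2866 - 13250 = -10384$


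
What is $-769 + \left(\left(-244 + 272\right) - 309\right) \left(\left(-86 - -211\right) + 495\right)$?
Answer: $-174989$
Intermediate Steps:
$-769 + \left(\left(-244 + 272\right) - 309\right) \left(\left(-86 - -211\right) + 495\right) = -769 + \left(28 - 309\right) \left(\left(-86 + 211\right) + 495\right) = -769 - 281 \left(125 + 495\right) = -769 - 174220 = -174989$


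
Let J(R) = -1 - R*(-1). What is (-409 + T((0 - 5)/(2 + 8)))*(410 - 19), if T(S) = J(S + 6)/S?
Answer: -163438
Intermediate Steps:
J(R) = -1 + R (J(R) = -1 - (-1)*R = -1 + R)
T(S) = (5 + S)/S (T(S) = (-1 + (S + 6))/S = (-1 + (6 + S))/S = (5 + S)/S)
(-409 + T((0 - 5)/(2 + 8)))*(410 - 19) = (-409 + (5 + (0 - 5)/(2 + 8))/(((0 - 5)/(2 + 8))))*(410 - 19) = (-409 + (5 - 5/10)/((-5/10)))*391 = (-409 + (5 - 5*1/10)/((-5*1/10)))*391 = (-409 + (5 - 1/2)/(-1/2))*391 = (-409 - 2*9/2)*391 = (-409 - 9)*391 = -418*391 = -163438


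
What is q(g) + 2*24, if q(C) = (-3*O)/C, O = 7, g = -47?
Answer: 2277/47 ≈ 48.447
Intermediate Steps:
q(C) = -21/C (q(C) = (-3*7)/C = -21/C)
q(g) + 2*24 = -21/(-47) + 2*24 = -21*(-1/47) + 48 = 21/47 + 48 = 2277/47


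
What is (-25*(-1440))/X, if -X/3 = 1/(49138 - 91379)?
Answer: 506892000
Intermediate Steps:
X = 3/42241 (X = -3/(49138 - 91379) = -3/(-42241) = -3*(-1/42241) = 3/42241 ≈ 7.1021e-5)
(-25*(-1440))/X = (-25*(-1440))/(3/42241) = 36000*(42241/3) = 506892000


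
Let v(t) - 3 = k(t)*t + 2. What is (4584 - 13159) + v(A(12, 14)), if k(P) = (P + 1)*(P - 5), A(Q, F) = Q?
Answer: -7478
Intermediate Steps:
k(P) = (1 + P)*(-5 + P)
v(t) = 5 + t*(-5 + t² - 4*t) (v(t) = 3 + ((-5 + t² - 4*t)*t + 2) = 3 + (t*(-5 + t² - 4*t) + 2) = 3 + (2 + t*(-5 + t² - 4*t)) = 5 + t*(-5 + t² - 4*t))
(4584 - 13159) + v(A(12, 14)) = (4584 - 13159) + (5 - 1*12*(5 - 1*12² + 4*12)) = -8575 + (5 - 1*12*(5 - 1*144 + 48)) = -8575 + (5 - 1*12*(5 - 144 + 48)) = -8575 + (5 - 1*12*(-91)) = -8575 + (5 + 1092) = -8575 + 1097 = -7478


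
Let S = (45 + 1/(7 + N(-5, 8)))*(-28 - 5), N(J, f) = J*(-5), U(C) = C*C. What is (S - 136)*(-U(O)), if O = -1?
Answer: 51905/32 ≈ 1622.0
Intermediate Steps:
U(C) = C**2
N(J, f) = -5*J
S = -47553/32 (S = (45 + 1/(7 - 5*(-5)))*(-28 - 5) = (45 + 1/(7 + 25))*(-33) = (45 + 1/32)*(-33) = (1441/32)*(-33) = -47553/32 ≈ -1486.0)
(S - 136)*(-U(O)) = (-47553/32 - 136)*(-1*(-1)**2) = -(-51905)/32 = -51905/32*(-1) = 51905/32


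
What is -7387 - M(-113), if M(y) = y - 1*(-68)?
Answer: -7342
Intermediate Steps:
M(y) = 68 + y (M(y) = y + 68 = 68 + y)
-7387 - M(-113) = -7387 - (68 - 113) = -7387 - 1*(-45) = -7387 + 45 = -7342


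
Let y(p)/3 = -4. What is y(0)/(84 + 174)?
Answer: -2/43 ≈ -0.046512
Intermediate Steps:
y(p) = -12 (y(p) = 3*(-4) = -12)
y(0)/(84 + 174) = -12/(84 + 174) = -12/258 = -12*1/258 = -2/43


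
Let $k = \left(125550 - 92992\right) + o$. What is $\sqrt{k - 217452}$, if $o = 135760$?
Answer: $i \sqrt{49134} \approx 221.66 i$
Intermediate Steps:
$k = 168318$ ($k = \left(125550 - 92992\right) + 135760 = 32558 + 135760 = 168318$)
$\sqrt{k - 217452} = \sqrt{168318 - 217452} = \sqrt{-49134} = i \sqrt{49134}$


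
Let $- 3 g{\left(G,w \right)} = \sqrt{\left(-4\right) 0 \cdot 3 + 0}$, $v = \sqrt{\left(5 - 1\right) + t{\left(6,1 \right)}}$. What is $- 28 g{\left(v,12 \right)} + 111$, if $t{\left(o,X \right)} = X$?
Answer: $111$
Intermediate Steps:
$v = \sqrt{5}$ ($v = \sqrt{\left(5 - 1\right) + 1} = \sqrt{4 + 1} = \sqrt{5} \approx 2.2361$)
$g{\left(G,w \right)} = 0$ ($g{\left(G,w \right)} = - \frac{\sqrt{\left(-4\right) 0 \cdot 3 + 0}}{3} = - \frac{\sqrt{0 \cdot 3 + 0}}{3} = - \frac{\sqrt{0 + 0}}{3} = - \frac{\sqrt{0}}{3} = \left(- \frac{1}{3}\right) 0 = 0$)
$- 28 g{\left(v,12 \right)} + 111 = \left(-28\right) 0 + 111 = 0 + 111 = 111$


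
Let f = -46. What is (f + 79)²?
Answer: 1089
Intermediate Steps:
(f + 79)² = (-46 + 79)² = 33² = 1089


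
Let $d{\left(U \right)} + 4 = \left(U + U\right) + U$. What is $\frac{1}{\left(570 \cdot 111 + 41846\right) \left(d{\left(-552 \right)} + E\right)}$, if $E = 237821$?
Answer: $\frac{1}{24824299676} \approx 4.0283 \cdot 10^{-11}$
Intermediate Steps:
$d{\left(U \right)} = -4 + 3 U$ ($d{\left(U \right)} = -4 + \left(\left(U + U\right) + U\right) = -4 + \left(2 U + U\right) = -4 + 3 U$)
$\frac{1}{\left(570 \cdot 111 + 41846\right) \left(d{\left(-552 \right)} + E\right)} = \frac{1}{\left(570 \cdot 111 + 41846\right) \left(\left(-4 + 3 \left(-552\right)\right) + 237821\right)} = \frac{1}{\left(63270 + 41846\right) \left(\left(-4 - 1656\right) + 237821\right)} = \frac{1}{105116 \left(-1660 + 237821\right)} = \frac{1}{105116 \cdot 236161} = \frac{1}{24824299676}$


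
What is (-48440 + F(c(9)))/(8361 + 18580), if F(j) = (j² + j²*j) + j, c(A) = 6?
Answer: -48182/26941 ≈ -1.7884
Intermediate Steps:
F(j) = j + j² + j³ (F(j) = (j² + j³) + j = j + j² + j³)
(-48440 + F(c(9)))/(8361 + 18580) = (-48440 + 6*(1 + 6 + 6²))/(8361 + 18580) = (-48440 + 6*(1 + 6 + 36))/26941 = (-48440 + 6*43)*(1/26941) = (-48440 + 258)*(1/26941) = -48182*1/26941 = -48182/26941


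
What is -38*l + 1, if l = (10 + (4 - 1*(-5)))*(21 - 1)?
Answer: -14439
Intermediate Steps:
l = 380 (l = (10 + (4 + 5))*20 = (10 + 9)*20 = 19*20 = 380)
-38*l + 1 = -38*380 + 1 = -14440 + 1 = -14439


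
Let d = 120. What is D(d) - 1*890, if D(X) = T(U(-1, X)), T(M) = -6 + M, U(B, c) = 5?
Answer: -891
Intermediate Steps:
D(X) = -1 (D(X) = -6 + 5 = -1)
D(d) - 1*890 = -1 - 1*890 = -1 - 890 = -891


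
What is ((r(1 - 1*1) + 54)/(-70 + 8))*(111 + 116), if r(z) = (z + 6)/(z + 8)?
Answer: -49713/248 ≈ -200.46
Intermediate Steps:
r(z) = (6 + z)/(8 + z)
((r(1 - 1*1) + 54)/(-70 + 8))*(111 + 116) = (((6 + (1 - 1*1))/(8 + (1 - 1*1)) + 54)/(-70 + 8))*(111 + 116) = (((6 + (1 - 1))/(8 + (1 - 1)) + 54)/(-62))*227 = (((6 + 0)/(8 + 0) + 54)*(-1/62))*227 = ((6/8 + 54)*(-1/62))*227 = (((⅛)*6 + 54)*(-1/62))*227 = ((¾ + 54)*(-1/62))*227 = ((219/4)*(-1/62))*227 = -219/248*227 = -49713/248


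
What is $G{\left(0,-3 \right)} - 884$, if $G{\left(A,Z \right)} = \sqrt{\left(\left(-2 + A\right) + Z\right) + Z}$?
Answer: $-884 + 2 i \sqrt{2} \approx -884.0 + 2.8284 i$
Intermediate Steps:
$G{\left(A,Z \right)} = \sqrt{-2 + A + 2 Z}$ ($G{\left(A,Z \right)} = \sqrt{\left(-2 + A + Z\right) + Z} = \sqrt{-2 + A + 2 Z}$)
$G{\left(0,-3 \right)} - 884 = \sqrt{-2 + 0 + 2 \left(-3\right)} - 884 = \sqrt{-2 + 0 - 6} - 884 = \sqrt{-8} - 884 = 2 i \sqrt{2} - 884 = -884 + 2 i \sqrt{2}$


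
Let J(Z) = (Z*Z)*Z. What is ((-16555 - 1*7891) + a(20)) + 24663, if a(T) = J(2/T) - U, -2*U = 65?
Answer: 249501/1000 ≈ 249.50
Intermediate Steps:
U = -65/2 (U = -½*65 = -65/2 ≈ -32.500)
J(Z) = Z³ (J(Z) = Z²*Z = Z³)
a(T) = 65/2 + 8/T³ (a(T) = (2/T)³ - 1*(-65/2) = 8/T³ + 65/2 = 65/2 + 8/T³)
((-16555 - 1*7891) + a(20)) + 24663 = ((-16555 - 1*7891) + (65/2 + 8/20³)) + 24663 = ((-16555 - 7891) + (65/2 + 8*(1/8000))) + 24663 = (-24446 + (65/2 + 1/1000)) + 24663 = (-24446 + 32501/1000) + 24663 = -24413499/1000 + 24663 = 249501/1000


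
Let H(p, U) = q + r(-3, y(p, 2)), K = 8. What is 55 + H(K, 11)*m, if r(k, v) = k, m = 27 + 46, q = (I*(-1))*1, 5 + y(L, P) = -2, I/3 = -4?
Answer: 712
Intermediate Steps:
I = -12 (I = 3*(-4) = -12)
y(L, P) = -7 (y(L, P) = -5 - 2 = -7)
q = 12 (q = -12*(-1)*1 = 12*1 = 12)
m = 73
H(p, U) = 9 (H(p, U) = 12 - 3 = 9)
55 + H(K, 11)*m = 55 + 9*73 = 55 + 657 = 712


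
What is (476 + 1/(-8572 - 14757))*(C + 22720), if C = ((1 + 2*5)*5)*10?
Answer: 258404111810/23329 ≈ 1.1077e+7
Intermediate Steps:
C = 550 (C = ((1 + 10)*5)*10 = (11*5)*10 = 55*10 = 550)
(476 + 1/(-8572 - 14757))*(C + 22720) = (476 + 1/(-8572 - 14757))*(550 + 22720) = (476 + 1/(-23329))*23270 = (476 - 1/23329)*23270 = (11104603/23329)*23270 = 258404111810/23329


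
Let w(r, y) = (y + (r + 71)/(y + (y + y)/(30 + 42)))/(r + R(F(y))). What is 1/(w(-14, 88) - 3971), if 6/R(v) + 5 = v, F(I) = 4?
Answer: -3256/12944005 ≈ -0.00025155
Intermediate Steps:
R(v) = 6/(-5 + v)
w(r, y) = (y + 36*(71 + r)/(37*y))/(-6 + r) (w(r, y) = (y + (r + 71)/(y + (y + y)/(30 + 42)))/(r + 6/(-5 + 4)) = (y + (71 + r)/(y + (2*y)/72))/(r + 6/(-1)) = (y + (71 + r)/(y + (2*y)*(1/72)))/(r + 6*(-1)) = (y + (71 + r)/(y + y/36))/(r - 6) = (y + (71 + r)/((37*y/36)))/(-6 + r) = (y + (71 + r)*(36/(37*y)))/(-6 + r) = (y + 36*(71 + r)/(37*y))/(-6 + r))
1/(w(-14, 88) - 3971) = 1/((1/37)*(2556 + 36*(-14) + 37*88²)/(88*(-6 - 14)) - 3971) = 1/((1/37)*(1/88)*(2556 - 504 + 37*7744)/(-20) - 3971) = 1/((1/37)*(1/88)*(-1/20)*(2556 - 504 + 286528) - 3971) = 1/((1/37)*(1/88)*(-1/20)*288580 - 3971) = 1/(-14429/3256 - 3971) = 1/(-12944005/3256) = -3256/12944005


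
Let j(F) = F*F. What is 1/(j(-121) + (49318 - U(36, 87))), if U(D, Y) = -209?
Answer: 1/64168 ≈ 1.5584e-5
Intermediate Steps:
j(F) = F**2
1/(j(-121) + (49318 - U(36, 87))) = 1/((-121)**2 + (49318 - 1*(-209))) = 1/(14641 + (49318 + 209)) = 1/(14641 + 49527) = 1/64168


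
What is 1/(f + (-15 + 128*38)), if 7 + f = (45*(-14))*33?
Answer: -1/15948 ≈ -6.2704e-5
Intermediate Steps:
f = -20797 (f = -7 + (45*(-14))*33 = -7 - 630*33 = -7 - 20790 = -20797)
1/(f + (-15 + 128*38)) = 1/(-20797 + (-15 + 128*38)) = 1/(-20797 + (-15 + 4864)) = 1/(-20797 + 4849) = 1/(-15948) = -1/15948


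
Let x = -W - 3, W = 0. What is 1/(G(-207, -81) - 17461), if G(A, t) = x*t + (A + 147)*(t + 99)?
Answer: -1/18298 ≈ -5.4651e-5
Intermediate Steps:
x = -3 (x = -1*0 - 3 = 0 - 3 = -3)
G(A, t) = -3*t + (99 + t)*(147 + A) (G(A, t) = -3*t + (A + 147)*(t + 99) = -3*t + (147 + A)*(99 + t) = -3*t + (99 + t)*(147 + A))
1/(G(-207, -81) - 17461) = 1/((14553 + 99*(-207) + 144*(-81) - 207*(-81)) - 17461) = 1/((14553 - 20493 - 11664 + 16767) - 17461) = 1/(-837 - 17461) = 1/(-18298) = -1/18298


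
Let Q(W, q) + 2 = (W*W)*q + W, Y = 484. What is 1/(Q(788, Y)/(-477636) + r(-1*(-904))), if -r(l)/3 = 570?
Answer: -238818/558647621 ≈ -0.00042749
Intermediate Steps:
Q(W, q) = -2 + W + q*W² (Q(W, q) = -2 + ((W*W)*q + W) = -2 + (W²*q + W) = -2 + (q*W² + W) = -2 + (W + q*W²) = -2 + W + q*W²)
r(l) = -1710 (r(l) = -3*570 = -1710)
1/(Q(788, Y)/(-477636) + r(-1*(-904))) = 1/((-2 + 788 + 484*788²)/(-477636) - 1710) = 1/((-2 + 788 + 484*620944)*(-1/477636) - 1710) = 1/((-2 + 788 + 300536896)*(-1/477636) - 1710) = 1/(300537682*(-1/477636) - 1710) = 1/(-150268841/238818 - 1710) = 1/(-558647621/238818) = -238818/558647621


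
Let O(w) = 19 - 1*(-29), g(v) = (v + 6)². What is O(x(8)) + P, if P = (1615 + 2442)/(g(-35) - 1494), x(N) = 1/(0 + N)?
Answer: 27287/653 ≈ 41.787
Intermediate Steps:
g(v) = (6 + v)²
x(N) = 1/N
P = -4057/653 (P = (1615 + 2442)/((6 - 35)² - 1494) = 4057/((-29)² - 1494) = 4057/(841 - 1494) = 4057/(-653) = 4057*(-1/653) = -4057/653 ≈ -6.2129)
O(w) = 48 (O(w) = 19 + 29 = 48)
O(x(8)) + P = 48 - 4057/653 = 27287/653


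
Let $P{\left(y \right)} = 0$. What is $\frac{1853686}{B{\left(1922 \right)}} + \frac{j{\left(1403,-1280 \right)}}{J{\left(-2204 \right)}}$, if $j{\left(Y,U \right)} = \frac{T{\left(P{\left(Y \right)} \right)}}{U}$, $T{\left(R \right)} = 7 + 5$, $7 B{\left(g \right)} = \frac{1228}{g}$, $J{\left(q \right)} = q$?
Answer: $\frac{4397331131407001}{216520960} \approx 2.0309 \cdot 10^{7}$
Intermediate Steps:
$B{\left(g \right)} = \frac{1228}{7 g}$ ($B{\left(g \right)} = \frac{1228 \frac{1}{g}}{7} = \frac{1228}{7 g}$)
$T{\left(R \right)} = 12$
$j{\left(Y,U \right)} = \frac{12}{U}$
$\frac{1853686}{B{\left(1922 \right)}} + \frac{j{\left(1403,-1280 \right)}}{J{\left(-2204 \right)}} = \frac{1853686}{\frac{1228}{7} \cdot \frac{1}{1922}} + \frac{12 \frac{1}{-1280}}{-2204} = \frac{1853686}{\frac{1228}{7} \cdot \frac{1}{1922}} + 12 \left(- \frac{1}{1280}\right) \left(- \frac{1}{2204}\right) = \frac{1853686}{\frac{614}{6727}} - - \frac{3}{705280} = 1853686 \cdot \frac{6727}{614} + \frac{3}{705280} = \frac{6234872861}{307} + \frac{3}{705280} = \frac{4397331131407001}{216520960}$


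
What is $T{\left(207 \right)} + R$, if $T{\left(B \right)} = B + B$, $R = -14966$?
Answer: $-14552$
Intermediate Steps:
$T{\left(B \right)} = 2 B$
$T{\left(207 \right)} + R = 2 \cdot 207 - 14966 = 414 - 14966 = -14552$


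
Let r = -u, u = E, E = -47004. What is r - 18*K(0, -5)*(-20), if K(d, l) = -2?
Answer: 46284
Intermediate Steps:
u = -47004
r = 47004 (r = -1*(-47004) = 47004)
r - 18*K(0, -5)*(-20) = 47004 - 18*(-2)*(-20) = 47004 + 36*(-20) = 47004 - 720 = 46284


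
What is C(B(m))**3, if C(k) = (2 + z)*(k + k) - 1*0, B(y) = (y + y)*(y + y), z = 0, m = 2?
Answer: 262144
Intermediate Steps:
B(y) = 4*y**2 (B(y) = (2*y)*(2*y) = 4*y**2)
C(k) = 4*k (C(k) = (2 + 0)*(k + k) - 1*0 = 2*(2*k) + 0 = 4*k + 0 = 4*k)
C(B(m))**3 = (4*(4*2**2))**3 = (4*(4*4))**3 = (4*16)**3 = 64**3 = 262144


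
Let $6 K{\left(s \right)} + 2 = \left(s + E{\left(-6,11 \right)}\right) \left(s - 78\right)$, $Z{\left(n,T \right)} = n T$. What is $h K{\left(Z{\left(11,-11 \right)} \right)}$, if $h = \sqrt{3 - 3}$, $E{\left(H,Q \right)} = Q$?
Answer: $0$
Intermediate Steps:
$Z{\left(n,T \right)} = T n$
$K{\left(s \right)} = - \frac{1}{3} + \frac{\left(-78 + s\right) \left(11 + s\right)}{6}$ ($K{\left(s \right)} = - \frac{1}{3} + \frac{\left(s + 11\right) \left(s - 78\right)}{6} = - \frac{1}{3} + \frac{\left(11 + s\right) \left(-78 + s\right)}{6} = - \frac{1}{3} + \frac{\left(-78 + s\right) \left(11 + s\right)}{6}$)
$h = 0$ ($h = \sqrt{0} = 0$)
$h K{\left(Z{\left(11,-11 \right)} \right)} = 0 \left(- \frac{430}{3} - \frac{67 \left(\left(-11\right) 11\right)}{6} + \frac{\left(\left(-11\right) 11\right)^{2}}{6}\right) = 0 \left(- \frac{430}{3} - - \frac{8107}{6} + \frac{\left(-121\right)^{2}}{6}\right) = 0 \left(- \frac{430}{3} + \frac{8107}{6} + \frac{1}{6} \cdot 14641\right) = 0 \left(- \frac{430}{3} + \frac{8107}{6} + \frac{14641}{6}\right) = 0 \cdot 3648 = 0$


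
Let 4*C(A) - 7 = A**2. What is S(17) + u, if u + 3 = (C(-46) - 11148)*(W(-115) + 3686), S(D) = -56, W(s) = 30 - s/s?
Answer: -157772571/4 ≈ -3.9443e+7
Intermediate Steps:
C(A) = 7/4 + A**2/4
W(s) = 29 (W(s) = 30 - 1*1 = 30 - 1 = 29)
u = -157772347/4 (u = -3 + ((7/4 + (1/4)*(-46)**2) - 11148)*(29 + 3686) = -3 + ((7/4 + (1/4)*2116) - 11148)*3715 = -3 + ((7/4 + 529) - 11148)*3715 = -3 + (2123/4 - 11148)*3715 = -3 - 42469/4*3715 = -3 - 157772335/4 = -157772347/4 ≈ -3.9443e+7)
S(17) + u = -56 - 157772347/4 = -157772571/4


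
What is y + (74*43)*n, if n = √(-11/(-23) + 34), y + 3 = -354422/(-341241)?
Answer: -669301/341241 + 3182*√18239/23 ≈ 18682.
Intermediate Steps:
y = -669301/341241 (y = -3 - 354422/(-341241) = -3 - 354422*(-1/341241) = -3 + 354422/341241 = -669301/341241 ≈ -1.9614)
n = √18239/23 (n = √(-11*(-1/23) + 34) = √(11/23 + 34) = √(793/23) = √18239/23 ≈ 5.8718)
y + (74*43)*n = -669301/341241 + (74*43)*(√18239/23) = -669301/341241 + 3182*(√18239/23) = -669301/341241 + 3182*√18239/23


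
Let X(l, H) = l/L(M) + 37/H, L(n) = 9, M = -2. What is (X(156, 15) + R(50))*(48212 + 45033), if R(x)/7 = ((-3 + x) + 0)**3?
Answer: 67768675696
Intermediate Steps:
X(l, H) = 37/H + l/9 (X(l, H) = l/9 + 37/H = 37/H + l/9)
R(x) = 7*(-3 + x)**3 (R(x) = 7*((-3 + x) + 0)**3 = 7*(-3 + x)**3)
(X(156, 15) + R(50))*(48212 + 45033) = ((37/15 + (1/9)*156) + 7*(-3 + 50)**3)*(48212 + 45033) = ((37*(1/15) + 52/3) + 7*47**3)*93245 = ((37/15 + 52/3) + 7*103823)*93245 = (99/5 + 726761)*93245 = (3633904/5)*93245 = 67768675696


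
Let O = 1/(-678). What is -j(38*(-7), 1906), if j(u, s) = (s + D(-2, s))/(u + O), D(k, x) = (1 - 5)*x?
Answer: -3876804/180349 ≈ -21.496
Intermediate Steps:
D(k, x) = -4*x
O = -1/678 ≈ -0.0014749
j(u, s) = -3*s/(-1/678 + u) (j(u, s) = (s - 4*s)/(u - 1/678) = (-3*s)/(-1/678 + u) = -3*s/(-1/678 + u))
-j(38*(-7), 1906) = -(-2034)*1906/(-1 + 678*(38*(-7))) = -(-2034)*1906/(-1 + 678*(-266)) = -(-2034)*1906/(-1 - 180348) = -(-2034)*1906/(-180349) = -(-2034)*1906*(-1)/180349 = -1*3876804/180349 = -3876804/180349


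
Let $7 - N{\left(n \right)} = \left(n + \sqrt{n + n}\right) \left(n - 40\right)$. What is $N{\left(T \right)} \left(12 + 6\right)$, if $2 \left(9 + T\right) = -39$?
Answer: $- \frac{70029}{2} + 1233 i \sqrt{57} \approx -35015.0 + 9309.0 i$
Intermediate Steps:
$T = - \frac{57}{2}$ ($T = -9 + \frac{1}{2} \left(-39\right) = -9 - \frac{39}{2} = - \frac{57}{2} \approx -28.5$)
$N{\left(n \right)} = 7 - \left(-40 + n\right) \left(n + \sqrt{2} \sqrt{n}\right)$ ($N{\left(n \right)} = 7 - \left(n + \sqrt{n + n}\right) \left(n - 40\right) = 7 - \left(n + \sqrt{2 n}\right) \left(-40 + n\right) = 7 - \left(n + \sqrt{2} \sqrt{n}\right) \left(-40 + n\right) = 7 - \left(-40 + n\right) \left(n + \sqrt{2} \sqrt{n}\right)$)
$N{\left(T \right)} \left(12 + 6\right) = \left(7 - \left(- \frac{57}{2}\right)^{2} + 40 \left(- \frac{57}{2}\right) - \sqrt{2} \left(- \frac{57}{2}\right)^{\frac{3}{2}} + 40 \sqrt{2} \sqrt{- \frac{57}{2}}\right) \left(12 + 6\right) = \left(7 - \frac{3249}{4} - 1140 - \sqrt{2} \left(- \frac{57 i \sqrt{114}}{4}\right) + 40 \sqrt{2} \frac{i \sqrt{114}}{2}\right) 18 = \left(7 - \frac{3249}{4} - 1140 + \frac{57 i \sqrt{57}}{2} + 40 i \sqrt{57}\right) 18 = \left(- \frac{7781}{4} + \frac{137 i \sqrt{57}}{2}\right) 18 = - \frac{70029}{2} + 1233 i \sqrt{57}$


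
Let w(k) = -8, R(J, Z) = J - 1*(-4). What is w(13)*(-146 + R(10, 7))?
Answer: 1056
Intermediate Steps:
R(J, Z) = 4 + J (R(J, Z) = J + 4 = 4 + J)
w(13)*(-146 + R(10, 7)) = -8*(-146 + (4 + 10)) = -8*(-146 + 14) = -8*(-132) = 1056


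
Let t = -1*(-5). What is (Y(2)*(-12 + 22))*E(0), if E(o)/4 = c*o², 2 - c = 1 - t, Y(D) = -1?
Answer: 0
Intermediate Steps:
t = 5
c = 6 (c = 2 - (1 - 1*5) = 2 - (1 - 5) = 2 - 1*(-4) = 2 + 4 = 6)
E(o) = 24*o² (E(o) = 4*(6*o²) = 24*o²)
(Y(2)*(-12 + 22))*E(0) = (-(-12 + 22))*(24*0²) = (-1*10)*(24*0) = -10*0 = 0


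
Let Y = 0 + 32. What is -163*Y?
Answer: -5216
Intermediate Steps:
Y = 32
-163*Y = -163*32 = -5216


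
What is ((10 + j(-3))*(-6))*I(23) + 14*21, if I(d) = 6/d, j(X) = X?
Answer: 6510/23 ≈ 283.04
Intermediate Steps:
((10 + j(-3))*(-6))*I(23) + 14*21 = ((10 - 3)*(-6))*(6/23) + 14*21 = (7*(-6))*(6*(1/23)) + 294 = -42*6/23 + 294 = -252/23 + 294 = 6510/23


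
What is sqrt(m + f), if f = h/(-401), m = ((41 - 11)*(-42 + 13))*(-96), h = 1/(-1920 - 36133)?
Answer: sqrt(19447197872911370933)/15259253 ≈ 289.00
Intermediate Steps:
h = -1/38053 (h = 1/(-38053) = -1/38053 ≈ -2.6279e-5)
m = 83520 (m = (30*(-29))*(-96) = -870*(-96) = 83520)
f = 1/15259253 (f = -1/38053/(-401) = -1/38053*(-1/401) = 1/15259253 ≈ 6.5534e-8)
sqrt(m + f) = sqrt(83520 + 1/15259253) = sqrt(1274452810561/15259253) = sqrt(19447197872911370933)/15259253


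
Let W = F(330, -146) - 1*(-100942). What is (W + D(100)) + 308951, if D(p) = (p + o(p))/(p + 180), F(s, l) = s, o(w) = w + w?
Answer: 5743137/14 ≈ 4.1022e+5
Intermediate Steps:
o(w) = 2*w
D(p) = 3*p/(180 + p) (D(p) = (p + 2*p)/(p + 180) = (3*p)/(180 + p) = 3*p/(180 + p))
W = 101272 (W = 330 - 1*(-100942) = 330 + 100942 = 101272)
(W + D(100)) + 308951 = (101272 + 3*100/(180 + 100)) + 308951 = (101272 + 3*100/280) + 308951 = (101272 + 3*100*(1/280)) + 308951 = (101272 + 15/14) + 308951 = 1417823/14 + 308951 = 5743137/14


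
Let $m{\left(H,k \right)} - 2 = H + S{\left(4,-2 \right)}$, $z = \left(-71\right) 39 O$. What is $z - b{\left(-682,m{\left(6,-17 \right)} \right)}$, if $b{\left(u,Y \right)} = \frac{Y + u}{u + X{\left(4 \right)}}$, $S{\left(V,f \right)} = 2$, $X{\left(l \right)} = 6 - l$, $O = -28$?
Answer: $\frac{6590136}{85} \approx 77531.0$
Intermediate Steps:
$z = 77532$ ($z = \left(-71\right) 39 \left(-28\right) = \left(-2769\right) \left(-28\right) = 77532$)
$m{\left(H,k \right)} = 4 + H$ ($m{\left(H,k \right)} = 2 + \left(H + 2\right) = 2 + \left(2 + H\right) = 4 + H$)
$b{\left(u,Y \right)} = \frac{Y + u}{2 + u}$ ($b{\left(u,Y \right)} = \frac{Y + u}{u + \left(6 - 4\right)} = \frac{Y + u}{u + 2} = \frac{Y + u}{2 + u}$)
$z - b{\left(-682,m{\left(6,-17 \right)} \right)} = 77532 - \frac{\left(4 + 6\right) - 682}{2 - 682} = 77532 - \frac{10 - 682}{-680} = 77532 - \left(- \frac{1}{680}\right) \left(-672\right) = 77532 - \frac{84}{85} = \frac{6590136}{85}$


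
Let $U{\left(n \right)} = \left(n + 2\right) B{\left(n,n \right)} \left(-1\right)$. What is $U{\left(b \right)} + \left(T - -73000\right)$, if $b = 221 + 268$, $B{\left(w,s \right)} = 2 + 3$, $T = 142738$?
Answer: $213283$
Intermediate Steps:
$B{\left(w,s \right)} = 5$
$b = 489$
$U{\left(n \right)} = -10 - 5 n$ ($U{\left(n \right)} = \left(n + 2\right) 5 \left(-1\right) = \left(2 + n\right) 5 \left(-1\right) = \left(10 + 5 n\right) \left(-1\right) = -10 - 5 n$)
$U{\left(b \right)} + \left(T - -73000\right) = \left(-10 - 2445\right) + \left(142738 - -73000\right) = \left(-10 - 2445\right) + \left(142738 + 73000\right) = -2455 + 215738 = 213283$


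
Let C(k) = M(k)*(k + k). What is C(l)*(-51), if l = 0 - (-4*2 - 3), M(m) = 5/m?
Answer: -510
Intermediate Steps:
l = 11 (l = 0 - (-8 - 3) = 0 - 1*(-11) = 0 + 11 = 11)
C(k) = 10 (C(k) = (5/k)*(k + k) = (5/k)*(2*k) = 10)
C(l)*(-51) = 10*(-51) = -510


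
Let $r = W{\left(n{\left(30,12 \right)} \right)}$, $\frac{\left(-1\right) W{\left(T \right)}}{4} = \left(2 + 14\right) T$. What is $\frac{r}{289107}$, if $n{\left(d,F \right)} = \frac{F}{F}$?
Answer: $- \frac{64}{289107} \approx -0.00022137$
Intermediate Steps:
$n{\left(d,F \right)} = 1$
$W{\left(T \right)} = - 64 T$ ($W{\left(T \right)} = - 4 \left(2 + 14\right) T = - 4 \cdot 16 T = - 64 T$)
$r = -64$ ($r = \left(-64\right) 1 = -64$)
$\frac{r}{289107} = - \frac{64}{289107}$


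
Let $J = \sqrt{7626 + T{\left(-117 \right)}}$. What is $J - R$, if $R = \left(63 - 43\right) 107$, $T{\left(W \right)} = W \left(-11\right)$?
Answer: $-2140 + \sqrt{8913} \approx -2045.6$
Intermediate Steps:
$T{\left(W \right)} = - 11 W$
$R = 2140$ ($R = 20 \cdot 107 = 2140$)
$J = \sqrt{8913}$ ($J = \sqrt{7626 - -1287} = \sqrt{7626 + 1287} = \sqrt{8913} \approx 94.409$)
$J - R = \sqrt{8913} - 2140 = -2140 + \sqrt{8913}$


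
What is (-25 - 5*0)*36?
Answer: -900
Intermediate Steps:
(-25 - 5*0)*36 = (-25 + 0)*36 = -25*36 = -900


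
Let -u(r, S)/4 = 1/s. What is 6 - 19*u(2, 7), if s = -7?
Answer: -34/7 ≈ -4.8571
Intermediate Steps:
u(r, S) = 4/7 (u(r, S) = -4/(-7) = -4*(-⅐) = 4/7)
6 - 19*u(2, 7) = 6 - 19*4/7 = 6 - 76/7 = -34/7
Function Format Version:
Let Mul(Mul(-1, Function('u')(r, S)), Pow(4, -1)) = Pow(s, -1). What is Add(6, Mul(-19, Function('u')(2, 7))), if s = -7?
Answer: Rational(-34, 7) ≈ -4.8571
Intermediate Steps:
Function('u')(r, S) = Rational(4, 7) (Function('u')(r, S) = Mul(-4, Pow(-7, -1)) = Mul(-4, Rational(-1, 7)) = Rational(4, 7))
Add(6, Mul(-19, Function('u')(2, 7))) = Add(6, Mul(-19, Rational(4, 7))) = Add(6, Rational(-76, 7)) = Rational(-34, 7)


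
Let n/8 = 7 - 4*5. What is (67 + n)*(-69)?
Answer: 2553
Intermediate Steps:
n = -104 (n = 8*(7 - 4*5) = 8*(7 - 20) = 8*(-13) = -104)
(67 + n)*(-69) = (67 - 104)*(-69) = -37*(-69) = 2553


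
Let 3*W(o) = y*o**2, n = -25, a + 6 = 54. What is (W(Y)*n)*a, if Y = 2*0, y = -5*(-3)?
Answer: 0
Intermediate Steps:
a = 48 (a = -6 + 54 = 48)
y = 15
Y = 0
W(o) = 5*o**2 (W(o) = (15*o**2)/3 = 5*o**2)
(W(Y)*n)*a = ((5*0**2)*(-25))*48 = ((5*0)*(-25))*48 = (0*(-25))*48 = 0*48 = 0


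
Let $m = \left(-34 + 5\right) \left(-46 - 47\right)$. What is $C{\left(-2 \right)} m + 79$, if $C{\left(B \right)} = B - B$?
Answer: $79$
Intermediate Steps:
$m = 2697$ ($m = \left(-29\right) \left(-93\right) = 2697$)
$C{\left(B \right)} = 0$
$C{\left(-2 \right)} m + 79 = 0 \cdot 2697 + 79 = 0 + 79 = 79$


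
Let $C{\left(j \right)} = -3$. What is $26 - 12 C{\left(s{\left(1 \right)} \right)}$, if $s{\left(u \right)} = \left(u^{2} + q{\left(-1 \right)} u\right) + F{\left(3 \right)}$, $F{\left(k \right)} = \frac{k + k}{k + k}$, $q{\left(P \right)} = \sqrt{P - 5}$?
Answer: $62$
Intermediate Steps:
$q{\left(P \right)} = \sqrt{-5 + P}$
$F{\left(k \right)} = 1$ ($F{\left(k \right)} = \frac{2 k}{2 k} = 2 k \frac{1}{2 k} = 1$)
$s{\left(u \right)} = 1 + u^{2} + i u \sqrt{6}$ ($s{\left(u \right)} = \left(u^{2} + \sqrt{-5 - 1} u\right) + 1 = \left(u^{2} + \sqrt{-6} u\right) + 1 = \left(u^{2} + i \sqrt{6} u\right) + 1 = \left(u^{2} + i u \sqrt{6}\right) + 1 = 1 + u^{2} + i u \sqrt{6}$)
$26 - 12 C{\left(s{\left(1 \right)} \right)} = 26 - -36 = 26 + 36 = 62$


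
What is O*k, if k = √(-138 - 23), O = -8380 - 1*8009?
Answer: -16389*I*√161 ≈ -2.0795e+5*I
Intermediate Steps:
O = -16389 (O = -8380 - 8009 = -16389)
k = I*√161 (k = √(-161) = I*√161 ≈ 12.689*I)
O*k = -16389*I*√161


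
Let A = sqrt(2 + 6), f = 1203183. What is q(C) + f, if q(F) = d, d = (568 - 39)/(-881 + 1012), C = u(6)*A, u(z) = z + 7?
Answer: 157617502/131 ≈ 1.2032e+6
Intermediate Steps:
u(z) = 7 + z
A = 2*sqrt(2) (A = sqrt(8) = 2*sqrt(2) ≈ 2.8284)
C = 26*sqrt(2) (C = (7 + 6)*(2*sqrt(2)) = 13*(2*sqrt(2)) = 26*sqrt(2) ≈ 36.770)
d = 529/131 ≈ 4.0382
q(F) = 529/131
q(C) + f = 529/131 + 1203183 = 157617502/131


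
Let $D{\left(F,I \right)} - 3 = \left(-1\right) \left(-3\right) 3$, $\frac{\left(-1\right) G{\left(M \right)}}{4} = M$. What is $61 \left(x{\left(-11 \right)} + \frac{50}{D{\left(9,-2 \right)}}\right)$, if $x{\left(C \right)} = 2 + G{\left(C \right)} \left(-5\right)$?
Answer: $- \frac{78263}{6} \approx -13044.0$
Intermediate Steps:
$G{\left(M \right)} = - 4 M$
$D{\left(F,I \right)} = 12$ ($D{\left(F,I \right)} = 3 + \left(-1\right) \left(-3\right) 3 = 3 + 3 \cdot 3 = 3 + 9 = 12$)
$x{\left(C \right)} = 2 + 20 C$ ($x{\left(C \right)} = 2 + - 4 C \left(-5\right) = 2 + 20 C$)
$61 \left(x{\left(-11 \right)} + \frac{50}{D{\left(9,-2 \right)}}\right) = 61 \left(\left(2 + 20 \left(-11\right)\right) + \frac{50}{12}\right) = 61 \left(\left(2 - 220\right) + 50 \cdot \frac{1}{12}\right) = 61 \left(-218 + \frac{25}{6}\right) = 61 \left(- \frac{1283}{6}\right) = - \frac{78263}{6}$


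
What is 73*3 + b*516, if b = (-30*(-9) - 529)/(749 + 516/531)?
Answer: 5416167/132745 ≈ 40.801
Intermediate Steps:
b = -45843/132745 (b = (270 - 529)/(749 + 516*(1/531)) = -259/(749 + 172/177) = -259/132745/177 = -259*177/132745 = -45843/132745 ≈ -0.34535)
73*3 + b*516 = 73*3 - 45843/132745*516 = 219 - 23654988/132745 = 5416167/132745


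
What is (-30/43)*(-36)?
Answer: 1080/43 ≈ 25.116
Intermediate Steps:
(-30/43)*(-36) = ((1/43)*(-30))*(-36) = -30/43*(-36) = 1080/43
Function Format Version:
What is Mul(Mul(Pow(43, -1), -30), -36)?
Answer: Rational(1080, 43) ≈ 25.116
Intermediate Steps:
Mul(Mul(Pow(43, -1), -30), -36) = Mul(Mul(Rational(1, 43), -30), -36) = Mul(Rational(-30, 43), -36) = Rational(1080, 43)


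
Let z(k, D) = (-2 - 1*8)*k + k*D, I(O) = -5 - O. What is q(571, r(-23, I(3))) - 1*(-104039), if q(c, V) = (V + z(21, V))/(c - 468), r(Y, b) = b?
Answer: 10715631/103 ≈ 1.0404e+5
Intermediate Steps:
z(k, D) = -10*k + D*k (z(k, D) = (-2 - 8)*k + D*k = -10*k + D*k)
q(c, V) = (-210 + 22*V)/(-468 + c) (q(c, V) = (V + 21*(-10 + V))/(c - 468) = (V + (-210 + 21*V))/(-468 + c) = (-210 + 22*V)/(-468 + c))
q(571, r(-23, I(3))) - 1*(-104039) = 2*(-105 + 11*(-5 - 1*3))/(-468 + 571) - 1*(-104039) = 2*(-105 + 11*(-5 - 3))/103 + 104039 = 2*(1/103)*(-105 + 11*(-8)) + 104039 = 2*(1/103)*(-105 - 88) + 104039 = 2*(1/103)*(-193) + 104039 = -386/103 + 104039 = 10715631/103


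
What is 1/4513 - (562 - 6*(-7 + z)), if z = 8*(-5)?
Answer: -3808971/4513 ≈ -844.00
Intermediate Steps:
z = -40
1/4513 - (562 - 6*(-7 + z)) = 1/4513 - (562 - 6*(-7 - 40)) = 1/4513 - (562 - 6*(-47)) = 1/4513 - (562 - 1*(-282)) = 1/4513 - (562 + 282) = 1/4513 - 1*844 = 1/4513 - 844 = -3808971/4513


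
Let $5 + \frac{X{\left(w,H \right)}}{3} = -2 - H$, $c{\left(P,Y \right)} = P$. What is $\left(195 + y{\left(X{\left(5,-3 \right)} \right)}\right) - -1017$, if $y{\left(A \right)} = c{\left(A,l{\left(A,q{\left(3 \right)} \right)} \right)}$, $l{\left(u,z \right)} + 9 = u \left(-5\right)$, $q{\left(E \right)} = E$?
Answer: $1200$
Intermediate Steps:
$l{\left(u,z \right)} = -9 - 5 u$ ($l{\left(u,z \right)} = -9 + u \left(-5\right) = -9 - 5 u$)
$X{\left(w,H \right)} = -21 - 3 H$ ($X{\left(w,H \right)} = -15 + 3 \left(-2 - H\right) = -15 - \left(6 + 3 H\right) = -21 - 3 H$)
$y{\left(A \right)} = A$
$\left(195 + y{\left(X{\left(5,-3 \right)} \right)}\right) - -1017 = \left(195 - 12\right) - -1017 = \left(195 + \left(-21 + 9\right)\right) + 1017 = \left(195 - 12\right) + 1017 = 183 + 1017 = 1200$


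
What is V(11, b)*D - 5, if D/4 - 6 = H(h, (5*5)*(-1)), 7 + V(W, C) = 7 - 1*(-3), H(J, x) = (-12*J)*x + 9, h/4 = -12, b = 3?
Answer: -172625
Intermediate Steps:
h = -48 (h = 4*(-12) = -48)
H(J, x) = 9 - 12*J*x (H(J, x) = -12*J*x + 9 = 9 - 12*J*x)
V(W, C) = 3 (V(W, C) = -7 + (7 - 1*(-3)) = -7 + (7 + 3) = -7 + 10 = 3)
D = -57540 (D = 24 + 4*(9 - 12*(-48)*(5*5)*(-1)) = 24 + 4*(9 - 12*(-48)*25*(-1)) = 24 + 4*(9 - 12*(-48)*(-25)) = 24 + 4*(9 - 14400) = 24 + 4*(-14391) = 24 - 57564 = -57540)
V(11, b)*D - 5 = 3*(-57540) - 5 = -172620 - 5 = -172625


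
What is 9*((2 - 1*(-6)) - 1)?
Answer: 63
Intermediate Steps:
9*((2 - 1*(-6)) - 1) = 9*((2 + 6) - 1) = 9*(8 - 1) = 9*7 = 63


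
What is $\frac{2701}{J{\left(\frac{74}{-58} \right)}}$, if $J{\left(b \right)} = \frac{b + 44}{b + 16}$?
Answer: $\frac{164761}{177} \approx 930.85$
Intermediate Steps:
$J{\left(b \right)} = \frac{44 + b}{16 + b}$
$\frac{2701}{J{\left(\frac{74}{-58} \right)}} = \frac{2701}{\frac{1}{16 + \frac{74}{-58}} \left(44 + \frac{74}{-58}\right)} = \frac{2701}{\frac{1}{16 + 74 \left(- \frac{1}{58}\right)} \left(44 + 74 \left(- \frac{1}{58}\right)\right)} = \frac{2701}{\frac{1}{16 - \frac{37}{29}} \left(44 - \frac{37}{29}\right)} = \frac{2701}{\frac{1}{\frac{427}{29}} \cdot \frac{1239}{29}} = \frac{2701}{\frac{29}{427} \cdot \frac{1239}{29}} = \frac{2701}{\frac{177}{61}} = 2701 \cdot \frac{61}{177} = \frac{164761}{177}$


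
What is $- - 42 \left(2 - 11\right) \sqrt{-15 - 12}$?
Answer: $- 1134 i \sqrt{3} \approx - 1964.1 i$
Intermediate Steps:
$- - 42 \left(2 - 11\right) \sqrt{-15 - 12} = - \left(-42\right) \left(-9\right) \sqrt{-27} = - 378 \cdot 3 i \sqrt{3} = - 1134 i \sqrt{3}$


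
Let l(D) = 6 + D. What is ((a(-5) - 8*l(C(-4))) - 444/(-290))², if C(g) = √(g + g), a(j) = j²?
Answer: -1074031/21025 + 99616*I*√2/145 ≈ -51.083 + 971.57*I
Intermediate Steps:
C(g) = √2*√g (C(g) = √(2*g) = √2*√g)
((a(-5) - 8*l(C(-4))) - 444/(-290))² = (((-5)² - 8*(6 + √2*√(-4))) - 444/(-290))² = ((25 - 8*(6 + √2*(2*I))) - 444*(-1/290))² = ((25 - 8*(6 + 2*I*√2)) + 222/145)² = ((25 + (-48 - 16*I*√2)) + 222/145)² = ((-23 - 16*I*√2) + 222/145)² = (-3113/145 - 16*I*√2)²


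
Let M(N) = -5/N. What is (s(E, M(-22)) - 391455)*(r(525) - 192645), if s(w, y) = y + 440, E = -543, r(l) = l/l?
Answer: 828593148650/11 ≈ 7.5327e+10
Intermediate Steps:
r(l) = 1
s(w, y) = 440 + y
(s(E, M(-22)) - 391455)*(r(525) - 192645) = ((440 - 5/(-22)) - 391455)*(1 - 192645) = ((440 - 5*(-1/22)) - 391455)*(-192644) = ((440 + 5/22) - 391455)*(-192644) = (9685/22 - 391455)*(-192644) = -8602325/22*(-192644) = 828593148650/11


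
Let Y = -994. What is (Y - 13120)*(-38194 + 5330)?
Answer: 463842496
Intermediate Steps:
(Y - 13120)*(-38194 + 5330) = (-994 - 13120)*(-38194 + 5330) = -14114*(-32864) = 463842496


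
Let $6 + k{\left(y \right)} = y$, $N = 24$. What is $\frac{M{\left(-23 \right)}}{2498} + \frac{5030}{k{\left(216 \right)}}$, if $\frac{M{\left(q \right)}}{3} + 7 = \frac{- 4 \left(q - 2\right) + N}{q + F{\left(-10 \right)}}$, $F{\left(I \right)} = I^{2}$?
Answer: $\frac{1973957}{82434} \approx 23.946$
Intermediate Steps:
$M{\left(q \right)} = -21 + \frac{3 \left(32 - 4 q\right)}{100 + q}$ ($M{\left(q \right)} = -21 + 3 \frac{- 4 \left(q - 2\right) + 24}{q + \left(-10\right)^{2}} = -21 + 3 \frac{- 4 \left(-2 + q\right) + 24}{q + 100} = -21 + 3 \frac{\left(8 - 4 q\right) + 24}{100 + q} = -21 + 3 \frac{32 - 4 q}{100 + q} = -21 + \frac{3 \left(32 - 4 q\right)}{100 + q}$)
$k{\left(y \right)} = -6 + y$
$\frac{M{\left(-23 \right)}}{2498} + \frac{5030}{k{\left(216 \right)}} = \frac{3 \frac{1}{100 - 23} \left(-668 - -253\right)}{2498} + \frac{5030}{-6 + 216} = \frac{3 \left(-668 + 253\right)}{77} \cdot \frac{1}{2498} + \frac{5030}{210} = 3 \cdot \frac{1}{77} \left(-415\right) \frac{1}{2498} + 5030 \cdot \frac{1}{210} = \left(- \frac{1245}{77}\right) \frac{1}{2498} + \frac{503}{21} = - \frac{1245}{192346} + \frac{503}{21} = \frac{1973957}{82434}$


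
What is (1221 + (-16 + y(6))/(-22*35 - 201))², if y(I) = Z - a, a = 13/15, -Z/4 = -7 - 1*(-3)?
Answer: 316266316718884/212139225 ≈ 1.4908e+6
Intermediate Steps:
Z = 16 (Z = -4*(-7 - 1*(-3)) = -4*(-7 + 3) = -4*(-4) = 16)
a = 13/15 (a = 13*(1/15) = 13/15 ≈ 0.86667)
y(I) = 227/15 (y(I) = 16 - 1*13/15 = 16 - 13/15 = 227/15)
(1221 + (-16 + y(6))/(-22*35 - 201))² = (1221 + (-16 + 227/15)/(-22*35 - 201))² = (1221 - 13/(15*(-770 - 201)))² = (1221 - 13/15/(-971))² = (1221 - 13/15*(-1/971))² = (1221 + 13/14565)² = (17783878/14565)² = 316266316718884/212139225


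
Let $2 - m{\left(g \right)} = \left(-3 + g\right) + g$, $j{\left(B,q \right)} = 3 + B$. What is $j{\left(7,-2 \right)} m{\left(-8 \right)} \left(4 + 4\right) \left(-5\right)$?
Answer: $-8400$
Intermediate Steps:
$m{\left(g \right)} = 5 - 2 g$ ($m{\left(g \right)} = 2 - \left(\left(-3 + g\right) + g\right) = 2 - \left(-3 + 2 g\right) = 5 - 2 g$)
$j{\left(7,-2 \right)} m{\left(-8 \right)} \left(4 + 4\right) \left(-5\right) = \left(3 + 7\right) \left(5 - -16\right) \left(4 + 4\right) \left(-5\right) = 10 \left(5 + 16\right) 8 \left(-5\right) = 10 \cdot 21 \left(-40\right) = 210 \left(-40\right) = -8400$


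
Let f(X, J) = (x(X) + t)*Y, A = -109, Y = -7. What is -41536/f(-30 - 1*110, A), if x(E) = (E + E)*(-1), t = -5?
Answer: 3776/175 ≈ 21.577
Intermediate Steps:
x(E) = -2*E (x(E) = (2*E)*(-1) = -2*E)
f(X, J) = 35 + 14*X (f(X, J) = (-2*X - 5)*(-7) = (-5 - 2*X)*(-7) = 35 + 14*X)
-41536/f(-30 - 1*110, A) = -41536/(35 + 14*(-30 - 1*110)) = -41536/(35 + 14*(-30 - 110)) = -41536/(35 + 14*(-140)) = -41536/(35 - 1960) = -41536/(-1925) = -41536*(-1/1925) = 3776/175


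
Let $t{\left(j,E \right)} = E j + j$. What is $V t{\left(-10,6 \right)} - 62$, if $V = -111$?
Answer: $7708$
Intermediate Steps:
$t{\left(j,E \right)} = j + E j$
$V t{\left(-10,6 \right)} - 62 = - 111 \left(- 10 \left(1 + 6\right)\right) - 62 = - 111 \left(\left(-10\right) 7\right) - 62 = \left(-111\right) \left(-70\right) - 62 = 7770 - 62 = 7708$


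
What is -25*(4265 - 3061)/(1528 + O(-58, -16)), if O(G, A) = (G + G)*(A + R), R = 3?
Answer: -7525/759 ≈ -9.9144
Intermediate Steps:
O(G, A) = 2*G*(3 + A) (O(G, A) = (G + G)*(A + 3) = (2*G)*(3 + A) = 2*G*(3 + A))
-25*(4265 - 3061)/(1528 + O(-58, -16)) = -25*(4265 - 3061)/(1528 + 2*(-58)*(3 - 16)) = -30100/(1528 + 2*(-58)*(-13)) = -30100/(1528 + 1508) = -30100/3036 = -25*301/759 = -7525/759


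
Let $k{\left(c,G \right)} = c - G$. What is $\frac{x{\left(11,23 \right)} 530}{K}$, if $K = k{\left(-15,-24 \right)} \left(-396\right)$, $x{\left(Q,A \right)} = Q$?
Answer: $- \frac{265}{162} \approx -1.6358$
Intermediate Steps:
$K = -3564$ ($K = \left(-15 - -24\right) \left(-396\right) = \left(-15 + 24\right) \left(-396\right) = 9 \left(-396\right) = -3564$)
$\frac{x{\left(11,23 \right)} 530}{K} = \frac{11 \cdot 530}{-3564} = 5830 \left(- \frac{1}{3564}\right) = - \frac{265}{162}$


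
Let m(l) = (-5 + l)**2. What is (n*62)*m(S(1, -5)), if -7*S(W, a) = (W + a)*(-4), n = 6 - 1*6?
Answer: 0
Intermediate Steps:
n = 0 (n = 6 - 6 = 0)
S(W, a) = 4*W/7 + 4*a/7 (S(W, a) = -(W + a)*(-4)/7 = -(-4*W - 4*a)/7 = 4*W/7 + 4*a/7)
(n*62)*m(S(1, -5)) = (0*62)*(-5 + ((4/7)*1 + (4/7)*(-5)))**2 = 0*(-5 + (4/7 - 20/7))**2 = 0*(-5 - 16/7)**2 = 0*(-51/7)**2 = 0*(2601/49) = 0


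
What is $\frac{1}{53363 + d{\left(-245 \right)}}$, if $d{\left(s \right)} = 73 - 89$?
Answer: $\frac{1}{53347} \approx 1.8745 \cdot 10^{-5}$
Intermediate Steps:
$d{\left(s \right)} = -16$
$\frac{1}{53363 + d{\left(-245 \right)}} = \frac{1}{53363 - 16} = \frac{1}{53347}$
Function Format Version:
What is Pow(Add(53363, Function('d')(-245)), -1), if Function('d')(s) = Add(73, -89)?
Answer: Rational(1, 53347) ≈ 1.8745e-5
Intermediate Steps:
Function('d')(s) = -16
Pow(Add(53363, Function('d')(-245)), -1) = Pow(Add(53363, -16), -1) = Pow(53347, -1) = Rational(1, 53347)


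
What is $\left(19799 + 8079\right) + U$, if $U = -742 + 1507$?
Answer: $28643$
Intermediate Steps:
$U = 765$
$\left(19799 + 8079\right) + U = \left(19799 + 8079\right) + 765 = 27878 + 765 = 28643$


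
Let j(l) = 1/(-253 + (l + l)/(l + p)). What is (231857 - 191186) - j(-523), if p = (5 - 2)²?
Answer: 2623198415/64498 ≈ 40671.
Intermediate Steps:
p = 9 (p = 3² = 9)
j(l) = 1/(-253 + 2*l/(9 + l)) (j(l) = 1/(-253 + (l + l)/(l + 9)) = 1/(-253 + (2*l)/(9 + l)) = 1/(-253 + 2*l/(9 + l)))
(231857 - 191186) - j(-523) = (231857 - 191186) - (-9 - 1*(-523))/(2277 + 251*(-523)) = 40671 - (-9 + 523)/(2277 - 131273) = 40671 - 514/(-128996) = 40671 - (-1)*514/128996 = 40671 - 1*(-257/64498) = 40671 + 257/64498 = 2623198415/64498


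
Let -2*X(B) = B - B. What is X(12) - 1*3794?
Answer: -3794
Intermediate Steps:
X(B) = 0 (X(B) = -(B - B)/2 = -½*0 = 0)
X(12) - 1*3794 = 0 - 1*3794 = 0 - 3794 = -3794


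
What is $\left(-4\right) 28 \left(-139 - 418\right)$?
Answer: $62384$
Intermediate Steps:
$\left(-4\right) 28 \left(-139 - 418\right) = \left(-112\right) \left(-557\right) = 62384$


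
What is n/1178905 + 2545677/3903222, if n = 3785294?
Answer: 5925318053651/1533842643970 ≈ 3.8631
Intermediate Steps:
n/1178905 + 2545677/3903222 = 3785294/1178905 + 2545677/3903222 = 3785294*(1/1178905) + 2545677*(1/3903222) = 3785294/1178905 + 848559/1301074 = 5925318053651/1533842643970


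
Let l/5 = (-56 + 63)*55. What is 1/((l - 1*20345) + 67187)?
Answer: 1/48767 ≈ 2.0506e-5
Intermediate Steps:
l = 1925 (l = 5*((-56 + 63)*55) = 5*(7*55) = 5*385 = 1925)
1/((l - 1*20345) + 67187) = 1/((1925 - 1*20345) + 67187) = 1/((1925 - 20345) + 67187) = 1/(-18420 + 67187) = 1/48767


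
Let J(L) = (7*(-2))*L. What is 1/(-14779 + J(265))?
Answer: -1/18489 ≈ -5.4086e-5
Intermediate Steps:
J(L) = -14*L
1/(-14779 + J(265)) = 1/(-14779 - 14*265) = 1/(-14779 - 3710) = 1/(-18489) = -1/18489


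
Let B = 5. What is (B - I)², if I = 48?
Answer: 1849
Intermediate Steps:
(B - I)² = (5 - 1*48)² = (5 - 48)² = (-43)² = 1849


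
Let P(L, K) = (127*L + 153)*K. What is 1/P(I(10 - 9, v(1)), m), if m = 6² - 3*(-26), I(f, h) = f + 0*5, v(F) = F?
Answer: 1/31920 ≈ 3.1328e-5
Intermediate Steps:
I(f, h) = f (I(f, h) = f + 0 = f)
m = 114 (m = 36 + 78 = 114)
P(L, K) = K*(153 + 127*L) (P(L, K) = (153 + 127*L)*K = K*(153 + 127*L))
1/P(I(10 - 9, v(1)), m) = 1/(114*(153 + 127*(10 - 9))) = 1/(114*(153 + 127*1)) = 1/(114*(153 + 127)) = 1/(114*280) = 1/31920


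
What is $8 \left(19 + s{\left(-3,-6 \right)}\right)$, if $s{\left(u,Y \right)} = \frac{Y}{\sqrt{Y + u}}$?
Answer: $152 + 16 i \approx 152.0 + 16.0 i$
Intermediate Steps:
$s{\left(u,Y \right)} = \frac{Y}{\sqrt{Y + u}}$
$8 \left(19 + s{\left(-3,-6 \right)}\right) = 8 \left(19 - \frac{6}{\sqrt{-6 - 3}}\right) = 8 \left(19 - \frac{6}{3 i}\right) = 8 \left(19 - 6 \left(- \frac{i}{3}\right)\right) = 8 \left(19 + 2 i\right) = 152 + 16 i$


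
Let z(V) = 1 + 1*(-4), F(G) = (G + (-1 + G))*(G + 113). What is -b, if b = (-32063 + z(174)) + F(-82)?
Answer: 37181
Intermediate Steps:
F(G) = (-1 + 2*G)*(113 + G)
z(V) = -3 (z(V) = 1 - 4 = -3)
b = -37181 (b = (-32063 - 3) + (-113 + 2*(-82)**2 + 225*(-82)) = -32066 + (-113 + 2*6724 - 18450) = -32066 + (-113 + 13448 - 18450) = -32066 - 5115 = -37181)
-b = -1*(-37181) = 37181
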